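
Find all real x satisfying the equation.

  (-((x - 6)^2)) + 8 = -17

Step 1. [(-((x - 6)^2)) + 8 = -17] peel the +8: subtract 8 from each side, so sub: -((x - 6)^2) = -25.
Step 2. [-((x - 6)^2) = -25] LHS negated; negate both sides. So neg: (x - 6)^2 = 25.
Step 3. [(x - 6)^2 = 25] 25 ≥ 0, LHS is (·)² — take ±√ ⇒ sqrt: x - 6 = 5 or -5.
Step 4. [x - 6 = 5 or -5] 6 comes off first (add 6), so sub: x = 11 or 1.

Answer: x ∈ {1, 11}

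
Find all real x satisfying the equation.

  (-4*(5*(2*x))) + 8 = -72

Step 1. [(-4*(5*(2*x))) + 8 = -72] common factor -4 (LHS and -72) — divide through. So factor: (5*(2*x)) - 2 = 18.
Step 2. [(5*(2*x)) - 2 = 18] add 2: x sits inside (… - 2) ⇒ sub: 5*(2*x) = 20.
Step 3. [5*(2*x) = 20] divide by the outer 5, so div: 2*x = 4.
Step 4. [2*x = 4] 2·(inner) — divide through by 2 ⇒ div: x = 2.

Answer: x ∈ {2}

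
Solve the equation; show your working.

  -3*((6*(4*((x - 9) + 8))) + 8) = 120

Step 1. [-3*((6*(4*((x - 9) + 8))) + 8) = 120] -3·(inner) — divide through by -3 ⇒ div: (6*(4*((x - 9) + 8))) + 8 = -40.
Step 2. [(6*(4*((x - 9) + 8))) + 8 = -40] +8 is outermost — subtract 8 both sides. So sub: 6*(4*((x - 9) + 8)) = -48.
Step 3. [6*(4*((x - 9) + 8)) = -48] LHS = 6·(…); ÷6 both sides ⇒ div: 4*((x - 9) + 8) = -8.
Step 4. [4*((x - 9) + 8) = -8] 4·(inner) — divide through by 4. So div: (x - 9) + 8 = -2.
Step 5. [(x - 9) + 8 = -2] subtract 8: x sits inside (… + 8). So sub: x - 9 = -10.
Step 6. [x - 9 = -10] peel the -9: add 9 from each side ⇒ sub: x = -1.

Answer: x ∈ {-1}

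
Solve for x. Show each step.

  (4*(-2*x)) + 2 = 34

Step 1. [(4*(-2*x)) + 2 = 34] subtract 2: x sits inside (… + 2). So sub: 4*(-2*x) = 32.
Step 2. [4*(-2*x) = 32] leading coefficient 4: divide by 4. So div: -2*x = 8.
Step 3. [-2*x = 8] -2 out front; divide by -2. So div: x = -4.

Answer: x ∈ {-4}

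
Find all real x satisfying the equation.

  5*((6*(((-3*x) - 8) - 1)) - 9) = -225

Step 1. [5*((6*(((-3*x) - 8) - 1)) - 9) = -225] LHS = 5·(…); ÷5 both sides, so div: (6*(((-3*x) - 8) - 1)) - 9 = -45.
Step 2. [(6*(((-3*x) - 8) - 1)) - 9 = -45] -9 is outermost — add 9 both sides, so sub: 6*(((-3*x) - 8) - 1) = -36.
Step 3. [6*(((-3*x) - 8) - 1) = -36] LHS = 6·(…); ÷6 both sides, so div: ((-3*x) - 8) - 1 = -6.
Step 4. [((-3*x) - 8) - 1 = -6] add 1: x sits inside (… - 1), so sub: (-3*x) - 8 = -5.
Step 5. [(-3*x) - 8 = -5] peel the -8: add 8 from each side ⇒ sub: -3*x = 3.
Step 6. [-3*x = 3] -3 out front; divide by -3, so div: x = -1.

Answer: x ∈ {-1}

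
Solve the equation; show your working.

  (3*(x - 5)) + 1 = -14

Step 1. [(3*(x - 5)) + 1 = -14] subtract 1: x sits inside (… + 1) ⇒ sub: 3*(x - 5) = -15.
Step 2. [3*(x - 5) = -15] leading coefficient 3: divide by 3, so div: x - 5 = -5.
Step 3. [x - 5 = -5] 5 comes off first (add 5), so sub: x = 0.

Answer: x ∈ {0}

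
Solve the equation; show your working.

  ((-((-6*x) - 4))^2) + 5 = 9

Step 1. [((-((-6*x) - 4))^2) + 5 = 9] the outer +5 inverts by subtracting 5 ⇒ sub: (-((-6*x) - 4))^2 = 4.
Step 2. [(-((-6*x) - 4))^2 = 4] √ both sides: 4 ≥ 0 gives two branches. So sqrt: -((-6*x) - 4) = 2 or -2.
Step 3. [-((-6*x) - 4) = 2 or -2] leading − — multiply by −1. So neg: (-6*x) - 4 = -2 or 2.
Step 4. [(-6*x) - 4 = -2 or 2] add 4: x sits inside (… - 4) ⇒ sub: -6*x = 2 or 6.
Step 5. [-6*x = 2 or 6] leading coefficient -6: divide by -6 ⇒ div: x = -1/3 or -1.

Answer: x ∈ {-1, -1/3}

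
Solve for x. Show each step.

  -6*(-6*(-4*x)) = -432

Step 1. [-6*(-6*(-4*x)) = -432] LHS = -6·(…); ÷-6 both sides. So div: -6*(-4*x) = 72.
Step 2. [-6*(-4*x) = 72] divide by the outer -6, so div: -4*x = -12.
Step 3. [-4*x = -12] leading coefficient -4: divide by -4 ⇒ div: x = 3.

Answer: x ∈ {3}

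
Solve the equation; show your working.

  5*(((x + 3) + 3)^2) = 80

Step 1. [5*(((x + 3) + 3)^2) = 80] 5 out front; divide by 5, so div: ((x + 3) + 3)^2 = 16.
Step 2. [((x + 3) + 3)^2 = 16] LHS squared, RHS 16 ≥ 0: apply √ (±) ⇒ sqrt: (x + 3) + 3 = 4 or -4.
Step 3. [(x + 3) + 3 = 4 or -4] 3 comes off first (subtract 3). So sub: x + 3 = 1 or -7.
Step 4. [x + 3 = 1 or -7] 3 comes off first (subtract 3) ⇒ sub: x = -2 or -10.

Answer: x ∈ {-10, -2}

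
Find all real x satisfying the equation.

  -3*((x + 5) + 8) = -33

Step 1. [-3*((x + 5) + 8) = -33] LHS = -3·(…); ÷-3 both sides. So div: (x + 5) + 8 = 11.
Step 2. [(x + 5) + 8 = 11] 8 comes off first (subtract 8), so sub: x + 5 = 3.
Step 3. [x + 5 = 3] subtract 5: x sits inside (… + 5). So sub: x = -2.

Answer: x ∈ {-2}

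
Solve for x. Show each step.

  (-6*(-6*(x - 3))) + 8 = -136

Step 1. [(-6*(-6*(x - 3))) + 8 = -136] 8 comes off first (subtract 8). So sub: -6*(-6*(x - 3)) = -144.
Step 2. [-6*(-6*(x - 3)) = -144] leading coefficient -6: divide by -6. So div: -6*(x - 3) = 24.
Step 3. [-6*(x - 3) = 24] leading coefficient -6: divide by -6. So div: x - 3 = -4.
Step 4. [x - 3 = -4] peel the -3: add 3 from each side, so sub: x = -1.

Answer: x ∈ {-1}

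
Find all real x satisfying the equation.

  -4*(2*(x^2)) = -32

Step 1. [-4*(2*(x^2)) = -32] -4 out front; divide by -4 ⇒ div: 2*(x^2) = 8.
Step 2. [2*(x^2) = 8] LHS = 2·(…); ÷2 both sides. So div: x^2 = 4.
Step 3. [x^2 = 4] √ both sides: 4 ≥ 0 gives two branches. So sqrt: x = 2 or -2.

Answer: x ∈ {-2, 2}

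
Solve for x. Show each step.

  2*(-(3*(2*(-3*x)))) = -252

Step 1. [2*(-(3*(2*(-3*x)))) = -252] leading coefficient 2: divide by 2. So div: -(3*(2*(-3*x))) = -126.
Step 2. [-(3*(2*(-3*x))) = -126] flip signs both sides, so neg: 3*(2*(-3*x)) = 126.
Step 3. [3*(2*(-3*x)) = 126] 3·(inner) — divide through by 3 ⇒ div: 2*(-3*x) = 42.
Step 4. [2*(-3*x) = 42] leading coefficient 2: divide by 2 ⇒ div: -3*x = 21.
Step 5. [-3*x = 21] LHS = -3·(…); ÷-3 both sides. So div: x = -7.

Answer: x ∈ {-7}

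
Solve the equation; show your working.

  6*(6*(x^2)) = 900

Step 1. [6*(6*(x^2)) = 900] leading coefficient 6: divide by 6. So div: 6*(x^2) = 150.
Step 2. [6*(x^2) = 150] 6·(inner) — divide through by 6. So div: x^2 = 25.
Step 3. [x^2 = 25] √ both sides: 25 ≥ 0 gives two branches, so sqrt: x = 5 or -5.

Answer: x ∈ {-5, 5}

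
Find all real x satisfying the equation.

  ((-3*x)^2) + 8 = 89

Step 1. [((-3*x)^2) + 8 = 89] subtract 8: x sits inside (… + 8) ⇒ sub: (-3*x)^2 = 81.
Step 2. [(-3*x)^2 = 81] 81 ≥ 0, LHS is (·)² — take ±√. So sqrt: -3*x = 9 or -9.
Step 3. [-3*x = 9 or -9] leading coefficient -3: divide by -3. So div: x = -3 or 3.

Answer: x ∈ {-3, 3}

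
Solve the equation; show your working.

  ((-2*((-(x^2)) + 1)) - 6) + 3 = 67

Step 1. [((-2*((-(x^2)) + 1)) - 6) + 3 = 67] the outer +3 inverts by subtracting 3 ⇒ sub: (-2*((-(x^2)) + 1)) - 6 = 64.
Step 2. [(-2*((-(x^2)) + 1)) - 6 = 64] -2 divides every term; factor it out ⇒ factor: ((-(x^2)) + 1) + 3 = -32.
Step 3. [((-(x^2)) + 1) + 3 = -32] +3 is outermost — subtract 3 both sides, so sub: (-(x^2)) + 1 = -35.
Step 4. [(-(x^2)) + 1 = -35] peel the +1: subtract 1 from each side. So sub: -(x^2) = -36.
Step 5. [-(x^2) = -36] flip signs both sides, so neg: x^2 = 36.
Step 6. [x^2 = 36] 36 ≥ 0, LHS is (·)² — take ±√. So sqrt: x = 6 or -6.

Answer: x ∈ {-6, 6}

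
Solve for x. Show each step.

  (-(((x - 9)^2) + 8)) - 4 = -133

Step 1. [(-(((x - 9)^2) + 8)) - 4 = -133] -4 is outermost — add 4 both sides ⇒ sub: -(((x - 9)^2) + 8) = -129.
Step 2. [-(((x - 9)^2) + 8) = -129] LHS negated; negate both sides. So neg: ((x - 9)^2) + 8 = 129.
Step 3. [((x - 9)^2) + 8 = 129] subtract 8: x sits inside (… + 8) ⇒ sub: (x - 9)^2 = 121.
Step 4. [(x - 9)^2 = 121] √ both sides: 121 ≥ 0 gives two branches, so sqrt: x - 9 = 11 or -11.
Step 5. [x - 9 = 11 or -11] 9 comes off first (add 9), so sub: x = 20 or -2.

Answer: x ∈ {-2, 20}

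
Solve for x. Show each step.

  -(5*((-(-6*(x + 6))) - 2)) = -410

Step 1. [-(5*((-(-6*(x + 6))) - 2)) = -410] flip signs both sides. So neg: 5*((-(-6*(x + 6))) - 2) = 410.
Step 2. [5*((-(-6*(x + 6))) - 2) = 410] divide by the outer 5 ⇒ div: (-(-6*(x + 6))) - 2 = 82.
Step 3. [(-(-6*(x + 6))) - 2 = 82] add 2: x sits inside (… - 2). So sub: -(-6*(x + 6)) = 84.
Step 4. [-(-6*(x + 6)) = 84] LHS negated; negate both sides, so neg: -6*(x + 6) = -84.
Step 5. [-6*(x + 6) = -84] leading coefficient -6: divide by -6. So div: x + 6 = 14.
Step 6. [x + 6 = 14] +6 is outermost — subtract 6 both sides. So sub: x = 8.

Answer: x ∈ {8}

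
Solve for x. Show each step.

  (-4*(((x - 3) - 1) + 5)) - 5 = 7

Step 1. [(-4*(((x - 3) - 1) + 5)) - 5 = 7] 5 comes off first (add 5). So sub: -4*(((x - 3) - 1) + 5) = 12.
Step 2. [-4*(((x - 3) - 1) + 5) = 12] -4·(inner) — divide through by -4, so div: ((x - 3) - 1) + 5 = -3.
Step 3. [((x - 3) - 1) + 5 = -3] +5 is outermost — subtract 5 both sides ⇒ sub: (x - 3) - 1 = -8.
Step 4. [(x - 3) - 1 = -8] 1 comes off first (add 1) ⇒ sub: x - 3 = -7.
Step 5. [x - 3 = -7] add 3: x sits inside (… - 3), so sub: x = -4.

Answer: x ∈ {-4}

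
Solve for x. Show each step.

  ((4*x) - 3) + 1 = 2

Step 1. [((4*x) - 3) + 1 = 2] 1 comes off first (subtract 1). So sub: (4*x) - 3 = 1.
Step 2. [(4*x) - 3 = 1] 3 comes off first (add 3). So sub: 4*x = 4.
Step 3. [4*x = 4] divide by the outer 4, so div: x = 1.

Answer: x ∈ {1}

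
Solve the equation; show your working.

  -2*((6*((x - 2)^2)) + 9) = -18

Step 1. [-2*((6*((x - 2)^2)) + 9) = -18] -2 out front; divide by -2. So div: (6*((x - 2)^2)) + 9 = 9.
Step 2. [(6*((x - 2)^2)) + 9 = 9] +9 is outermost — subtract 9 both sides ⇒ sub: 6*((x - 2)^2) = 0.
Step 3. [6*((x - 2)^2) = 0] 6 out front; divide by 6 ⇒ div: (x - 2)^2 = 0.
Step 4. [(x - 2)^2 = 0] √ both sides: 0 ≥ 0 gives two branches, so sqrt: x - 2 = 0.
Step 5. [x - 2 = 0] 2 comes off first (add 2), so sub: x = 2.

Answer: x ∈ {2}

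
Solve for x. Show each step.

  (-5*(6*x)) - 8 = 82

Step 1. [(-5*(6*x)) - 8 = 82] 8 comes off first (add 8). So sub: -5*(6*x) = 90.
Step 2. [-5*(6*x) = 90] LHS = -5·(…); ÷-5 both sides ⇒ div: 6*x = -18.
Step 3. [6*x = -18] LHS = 6·(…); ÷6 both sides ⇒ div: x = -3.

Answer: x ∈ {-3}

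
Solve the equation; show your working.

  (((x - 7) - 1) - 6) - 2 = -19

Step 1. [(((x - 7) - 1) - 6) - 2 = -19] the outer -2 inverts by adding 2, so sub: ((x - 7) - 1) - 6 = -17.
Step 2. [((x - 7) - 1) - 6 = -17] 6 comes off first (add 6), so sub: (x - 7) - 1 = -11.
Step 3. [(x - 7) - 1 = -11] -1 is outermost — add 1 both sides ⇒ sub: x - 7 = -10.
Step 4. [x - 7 = -10] peel the -7: add 7 from each side, so sub: x = -3.

Answer: x ∈ {-3}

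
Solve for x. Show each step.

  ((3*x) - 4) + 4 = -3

Step 1. [((3*x) - 4) + 4 = -3] peel the +4: subtract 4 from each side, so sub: (3*x) - 4 = -7.
Step 2. [(3*x) - 4 = -7] 4 comes off first (add 4). So sub: 3*x = -3.
Step 3. [3*x = -3] 3·(inner) — divide through by 3 ⇒ div: x = -1.

Answer: x ∈ {-1}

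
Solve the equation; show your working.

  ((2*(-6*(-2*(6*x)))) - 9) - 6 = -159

Step 1. [((2*(-6*(-2*(6*x)))) - 9) - 6 = -159] peel the -6: add 6 from each side ⇒ sub: (2*(-6*(-2*(6*x)))) - 9 = -153.
Step 2. [(2*(-6*(-2*(6*x)))) - 9 = -153] the outer -9 inverts by adding 9, so sub: 2*(-6*(-2*(6*x))) = -144.
Step 3. [2*(-6*(-2*(6*x))) = -144] LHS = 2·(…); ÷2 both sides, so div: -6*(-2*(6*x)) = -72.
Step 4. [-6*(-2*(6*x)) = -72] leading coefficient -6: divide by -6. So div: -2*(6*x) = 12.
Step 5. [-2*(6*x) = 12] -2 out front; divide by -2. So div: 6*x = -6.
Step 6. [6*x = -6] 6 out front; divide by 6, so div: x = -1.

Answer: x ∈ {-1}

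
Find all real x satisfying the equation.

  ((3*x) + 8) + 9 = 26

Step 1. [((3*x) + 8) + 9 = 26] peel the +9: subtract 9 from each side ⇒ sub: (3*x) + 8 = 17.
Step 2. [(3*x) + 8 = 17] peel the +8: subtract 8 from each side, so sub: 3*x = 9.
Step 3. [3*x = 9] leading coefficient 3: divide by 3, so div: x = 3.

Answer: x ∈ {3}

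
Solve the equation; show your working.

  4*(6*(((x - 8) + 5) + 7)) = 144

Step 1. [4*(6*(((x - 8) + 5) + 7)) = 144] 4·(inner) — divide through by 4. So div: 6*(((x - 8) + 5) + 7) = 36.
Step 2. [6*(((x - 8) + 5) + 7) = 36] divide by the outer 6, so div: ((x - 8) + 5) + 7 = 6.
Step 3. [((x - 8) + 5) + 7 = 6] peel the +7: subtract 7 from each side ⇒ sub: (x - 8) + 5 = -1.
Step 4. [(x - 8) + 5 = -1] +5 is outermost — subtract 5 both sides ⇒ sub: x - 8 = -6.
Step 5. [x - 8 = -6] peel the -8: add 8 from each side. So sub: x = 2.

Answer: x ∈ {2}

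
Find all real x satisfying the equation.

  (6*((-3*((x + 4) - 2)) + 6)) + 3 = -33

Step 1. [(6*((-3*((x + 4) - 2)) + 6)) + 3 = -33] the outer +3 inverts by subtracting 3 ⇒ sub: 6*((-3*((x + 4) - 2)) + 6) = -36.
Step 2. [6*((-3*((x + 4) - 2)) + 6) = -36] 6·(inner) — divide through by 6 ⇒ div: (-3*((x + 4) - 2)) + 6 = -6.
Step 3. [(-3*((x + 4) - 2)) + 6 = -6] -3 divides every term; factor it out, so factor: ((x + 4) - 2) - 2 = 2.
Step 4. [((x + 4) - 2) - 2 = 2] the outer -2 inverts by adding 2, so sub: (x + 4) - 2 = 4.
Step 5. [(x + 4) - 2 = 4] the outer -2 inverts by adding 2, so sub: x + 4 = 6.
Step 6. [x + 4 = 6] 4 comes off first (subtract 4) ⇒ sub: x = 2.

Answer: x ∈ {2}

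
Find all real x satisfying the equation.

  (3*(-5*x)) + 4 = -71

Step 1. [(3*(-5*x)) + 4 = -71] 4 comes off first (subtract 4) ⇒ sub: 3*(-5*x) = -75.
Step 2. [3*(-5*x) = -75] divide by the outer 3 ⇒ div: -5*x = -25.
Step 3. [-5*x = -25] LHS = -5·(…); ÷-5 both sides. So div: x = 5.

Answer: x ∈ {5}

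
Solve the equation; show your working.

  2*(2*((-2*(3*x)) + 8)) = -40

Step 1. [2*(2*((-2*(3*x)) + 8)) = -40] 2 out front; divide by 2, so div: 2*((-2*(3*x)) + 8) = -20.
Step 2. [2*((-2*(3*x)) + 8) = -20] 2 out front; divide by 2, so div: (-2*(3*x)) + 8 = -10.
Step 3. [(-2*(3*x)) + 8 = -10] -2 | LHS and -2 | -10: pull -2 out ⇒ factor: (3*x) - 4 = 5.
Step 4. [(3*x) - 4 = 5] peel the -4: add 4 from each side ⇒ sub: 3*x = 9.
Step 5. [3*x = 9] leading coefficient 3: divide by 3. So div: x = 3.

Answer: x ∈ {3}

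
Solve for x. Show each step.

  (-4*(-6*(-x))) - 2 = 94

Step 1. [(-4*(-6*(-x))) - 2 = 94] peel the -2: add 2 from each side ⇒ sub: -4*(-6*(-x)) = 96.
Step 2. [-4*(-6*(-x)) = 96] leading coefficient -4: divide by -4 ⇒ div: -6*(-x) = -24.
Step 3. [-6*(-x) = -24] leading coefficient -6: divide by -6. So div: -x = 4.
Step 4. [-x = 4] leading − — multiply by −1, so neg: x = -4.

Answer: x ∈ {-4}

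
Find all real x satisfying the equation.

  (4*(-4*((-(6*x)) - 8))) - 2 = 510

Step 1. [(4*(-4*((-(6*x)) - 8))) - 2 = 510] add 2: x sits inside (… - 2) ⇒ sub: 4*(-4*((-(6*x)) - 8)) = 512.
Step 2. [4*(-4*((-(6*x)) - 8)) = 512] divide by the outer 4, so div: -4*((-(6*x)) - 8) = 128.
Step 3. [-4*((-(6*x)) - 8) = 128] -4·(inner) — divide through by -4 ⇒ div: (-(6*x)) - 8 = -32.
Step 4. [(-(6*x)) - 8 = -32] -8 is outermost — add 8 both sides, so sub: -(6*x) = -24.
Step 5. [-(6*x) = -24] leading − — multiply by −1 ⇒ neg: 6*x = 24.
Step 6. [6*x = 24] 6 out front; divide by 6, so div: x = 4.

Answer: x ∈ {4}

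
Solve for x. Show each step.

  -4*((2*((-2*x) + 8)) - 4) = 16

Step 1. [-4*((2*((-2*x) + 8)) - 4) = 16] LHS = -4·(…); ÷-4 both sides. So div: (2*((-2*x) + 8)) - 4 = -4.
Step 2. [(2*((-2*x) + 8)) - 4 = -4] 2 divides every term; factor it out. So factor: ((-2*x) + 8) - 2 = -2.
Step 3. [((-2*x) + 8) - 2 = -2] 2 comes off first (add 2) ⇒ sub: (-2*x) + 8 = 0.
Step 4. [(-2*x) + 8 = 0] subtract 8: x sits inside (… + 8), so sub: -2*x = -8.
Step 5. [-2*x = -8] divide by the outer -2, so div: x = 4.

Answer: x ∈ {4}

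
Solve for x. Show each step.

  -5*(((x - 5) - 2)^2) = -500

Step 1. [-5*(((x - 5) - 2)^2) = -500] -5 out front; divide by -5. So div: ((x - 5) - 2)^2 = 100.
Step 2. [((x - 5) - 2)^2 = 100] √ both sides: 100 ≥ 0 gives two branches, so sqrt: (x - 5) - 2 = 10 or -10.
Step 3. [(x - 5) - 2 = 10 or -10] the outer -2 inverts by adding 2, so sub: x - 5 = 12 or -8.
Step 4. [x - 5 = 12 or -8] add 5: x sits inside (… - 5) ⇒ sub: x = 17 or -3.

Answer: x ∈ {-3, 17}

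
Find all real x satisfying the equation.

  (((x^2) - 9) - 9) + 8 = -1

Step 1. [(((x^2) - 9) - 9) + 8 = -1] peel the +8: subtract 8 from each side, so sub: ((x^2) - 9) - 9 = -9.
Step 2. [((x^2) - 9) - 9 = -9] 9 comes off first (add 9) ⇒ sub: (x^2) - 9 = 0.
Step 3. [(x^2) - 9 = 0] add 9: x sits inside (… - 9), so sub: x^2 = 9.
Step 4. [x^2 = 9] LHS squared, RHS 9 ≥ 0: apply √ (±) ⇒ sqrt: x = 3 or -3.

Answer: x ∈ {-3, 3}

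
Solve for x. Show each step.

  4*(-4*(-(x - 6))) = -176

Step 1. [4*(-4*(-(x - 6))) = -176] 4·(inner) — divide through by 4. So div: -4*(-(x - 6)) = -44.
Step 2. [-4*(-(x - 6)) = -44] -4·(inner) — divide through by -4 ⇒ div: -(x - 6) = 11.
Step 3. [-(x - 6) = 11] leading − — multiply by −1 ⇒ neg: x - 6 = -11.
Step 4. [x - 6 = -11] add 6: x sits inside (… - 6), so sub: x = -5.

Answer: x ∈ {-5}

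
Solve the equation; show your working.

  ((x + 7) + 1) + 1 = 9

Step 1. [((x + 7) + 1) + 1 = 9] the outer +1 inverts by subtracting 1 ⇒ sub: (x + 7) + 1 = 8.
Step 2. [(x + 7) + 1 = 8] 1 comes off first (subtract 1). So sub: x + 7 = 7.
Step 3. [x + 7 = 7] the outer +7 inverts by subtracting 7 ⇒ sub: x = 0.

Answer: x ∈ {0}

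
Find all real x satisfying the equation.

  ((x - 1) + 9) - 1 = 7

Step 1. [((x - 1) + 9) - 1 = 7] 1 comes off first (add 1) ⇒ sub: (x - 1) + 9 = 8.
Step 2. [(x - 1) + 9 = 8] the outer +9 inverts by subtracting 9. So sub: x - 1 = -1.
Step 3. [x - 1 = -1] the outer -1 inverts by adding 1 ⇒ sub: x = 0.

Answer: x ∈ {0}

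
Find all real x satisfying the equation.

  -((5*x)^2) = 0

Step 1. [-((5*x)^2) = 0] leading − — multiply by −1, so neg: (5*x)^2 = 0.
Step 2. [(5*x)^2 = 0] √ both sides: 0 ≥ 0 gives two branches, so sqrt: 5*x = 0.
Step 3. [5*x = 0] 5·(inner) — divide through by 5, so div: x = 0.

Answer: x ∈ {0}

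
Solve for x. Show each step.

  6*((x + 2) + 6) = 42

Step 1. [6*((x + 2) + 6) = 42] leading coefficient 6: divide by 6. So div: (x + 2) + 6 = 7.
Step 2. [(x + 2) + 6 = 7] +6 is outermost — subtract 6 both sides ⇒ sub: x + 2 = 1.
Step 3. [x + 2 = 1] +2 is outermost — subtract 2 both sides. So sub: x = -1.

Answer: x ∈ {-1}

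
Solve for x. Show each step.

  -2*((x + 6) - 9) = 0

Step 1. [-2*((x + 6) - 9) = 0] -2 out front; divide by -2, so div: (x + 6) - 9 = 0.
Step 2. [(x + 6) - 9 = 0] the outer -9 inverts by adding 9, so sub: x + 6 = 9.
Step 3. [x + 6 = 9] the outer +6 inverts by subtracting 6 ⇒ sub: x = 3.

Answer: x ∈ {3}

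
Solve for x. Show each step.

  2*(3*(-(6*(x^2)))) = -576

Step 1. [2*(3*(-(6*(x^2)))) = -576] divide by the outer 2. So div: 3*(-(6*(x^2))) = -288.
Step 2. [3*(-(6*(x^2))) = -288] 3·(inner) — divide through by 3. So div: -(6*(x^2)) = -96.
Step 3. [-(6*(x^2)) = -96] LHS negated; negate both sides ⇒ neg: 6*(x^2) = 96.
Step 4. [6*(x^2) = 96] 6 out front; divide by 6 ⇒ div: x^2 = 16.
Step 5. [x^2 = 16] √ both sides: 16 ≥ 0 gives two branches. So sqrt: x = 4 or -4.

Answer: x ∈ {-4, 4}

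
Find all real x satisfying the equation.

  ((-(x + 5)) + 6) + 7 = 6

Step 1. [((-(x + 5)) + 6) + 7 = 6] subtract 7: x sits inside (… + 7), so sub: (-(x + 5)) + 6 = -1.
Step 2. [(-(x + 5)) + 6 = -1] +6 is outermost — subtract 6 both sides ⇒ sub: -(x + 5) = -7.
Step 3. [-(x + 5) = -7] leading − — multiply by −1, so neg: x + 5 = 7.
Step 4. [x + 5 = 7] subtract 5: x sits inside (… + 5). So sub: x = 2.

Answer: x ∈ {2}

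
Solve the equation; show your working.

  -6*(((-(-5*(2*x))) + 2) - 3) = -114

Step 1. [-6*(((-(-5*(2*x))) + 2) - 3) = -114] -6 out front; divide by -6 ⇒ div: ((-(-5*(2*x))) + 2) - 3 = 19.
Step 2. [((-(-5*(2*x))) + 2) - 3 = 19] -3 is outermost — add 3 both sides. So sub: (-(-5*(2*x))) + 2 = 22.
Step 3. [(-(-5*(2*x))) + 2 = 22] 2 comes off first (subtract 2) ⇒ sub: -(-5*(2*x)) = 20.
Step 4. [-(-5*(2*x)) = 20] LHS negated; negate both sides ⇒ neg: -5*(2*x) = -20.
Step 5. [-5*(2*x) = -20] divide by the outer -5, so div: 2*x = 4.
Step 6. [2*x = 4] 2·(inner) — divide through by 2 ⇒ div: x = 2.

Answer: x ∈ {2}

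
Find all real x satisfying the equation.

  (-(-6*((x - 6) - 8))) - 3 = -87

Step 1. [(-(-6*((x - 6) - 8))) - 3 = -87] 3 comes off first (add 3) ⇒ sub: -(-6*((x - 6) - 8)) = -84.
Step 2. [-(-6*((x - 6) - 8)) = -84] leading − — multiply by −1. So neg: -6*((x - 6) - 8) = 84.
Step 3. [-6*((x - 6) - 8) = 84] -6·(inner) — divide through by -6, so div: (x - 6) - 8 = -14.
Step 4. [(x - 6) - 8 = -14] -8 is outermost — add 8 both sides. So sub: x - 6 = -6.
Step 5. [x - 6 = -6] peel the -6: add 6 from each side ⇒ sub: x = 0.

Answer: x ∈ {0}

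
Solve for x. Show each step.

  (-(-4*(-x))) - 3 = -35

Step 1. [(-(-4*(-x))) - 3 = -35] peel the -3: add 3 from each side, so sub: -(-4*(-x)) = -32.
Step 2. [-(-4*(-x)) = -32] flip signs both sides ⇒ neg: -4*(-x) = 32.
Step 3. [-4*(-x) = 32] leading coefficient -4: divide by -4, so div: -x = -8.
Step 4. [-x = -8] LHS negated; negate both sides. So neg: x = 8.

Answer: x ∈ {8}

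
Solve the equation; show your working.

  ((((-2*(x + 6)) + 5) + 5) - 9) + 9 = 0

Step 1. [((((-2*(x + 6)) + 5) + 5) - 9) + 9 = 0] peel the +9: subtract 9 from each side, so sub: (((-2*(x + 6)) + 5) + 5) - 9 = -9.
Step 2. [(((-2*(x + 6)) + 5) + 5) - 9 = -9] add 9: x sits inside (… - 9), so sub: ((-2*(x + 6)) + 5) + 5 = 0.
Step 3. [((-2*(x + 6)) + 5) + 5 = 0] the outer +5 inverts by subtracting 5. So sub: (-2*(x + 6)) + 5 = -5.
Step 4. [(-2*(x + 6)) + 5 = -5] subtract 5: x sits inside (… + 5), so sub: -2*(x + 6) = -10.
Step 5. [-2*(x + 6) = -10] -2·(inner) — divide through by -2. So div: x + 6 = 5.
Step 6. [x + 6 = 5] the outer +6 inverts by subtracting 6, so sub: x = -1.

Answer: x ∈ {-1}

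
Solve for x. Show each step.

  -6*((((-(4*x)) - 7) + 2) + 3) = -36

Step 1. [-6*((((-(4*x)) - 7) + 2) + 3) = -36] LHS = -6·(…); ÷-6 both sides ⇒ div: (((-(4*x)) - 7) + 2) + 3 = 6.
Step 2. [(((-(4*x)) - 7) + 2) + 3 = 6] 3 comes off first (subtract 3), so sub: ((-(4*x)) - 7) + 2 = 3.
Step 3. [((-(4*x)) - 7) + 2 = 3] subtract 2: x sits inside (… + 2) ⇒ sub: (-(4*x)) - 7 = 1.
Step 4. [(-(4*x)) - 7 = 1] peel the -7: add 7 from each side ⇒ sub: -(4*x) = 8.
Step 5. [-(4*x) = 8] leading − — multiply by −1 ⇒ neg: 4*x = -8.
Step 6. [4*x = -8] 4 out front; divide by 4. So div: x = -2.

Answer: x ∈ {-2}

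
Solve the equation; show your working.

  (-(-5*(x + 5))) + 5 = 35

Step 1. [(-(-5*(x + 5))) + 5 = 35] peel the +5: subtract 5 from each side ⇒ sub: -(-5*(x + 5)) = 30.
Step 2. [-(-5*(x + 5)) = 30] flip signs both sides, so neg: -5*(x + 5) = -30.
Step 3. [-5*(x + 5) = -30] leading coefficient -5: divide by -5, so div: x + 5 = 6.
Step 4. [x + 5 = 6] the outer +5 inverts by subtracting 5 ⇒ sub: x = 1.

Answer: x ∈ {1}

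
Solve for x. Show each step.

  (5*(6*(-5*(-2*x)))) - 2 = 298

Step 1. [(5*(6*(-5*(-2*x)))) - 2 = 298] the outer -2 inverts by adding 2, so sub: 5*(6*(-5*(-2*x))) = 300.
Step 2. [5*(6*(-5*(-2*x))) = 300] 5 out front; divide by 5 ⇒ div: 6*(-5*(-2*x)) = 60.
Step 3. [6*(-5*(-2*x)) = 60] 6 out front; divide by 6 ⇒ div: -5*(-2*x) = 10.
Step 4. [-5*(-2*x) = 10] leading coefficient -5: divide by -5. So div: -2*x = -2.
Step 5. [-2*x = -2] divide by the outer -2. So div: x = 1.

Answer: x ∈ {1}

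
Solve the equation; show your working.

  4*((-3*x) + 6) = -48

Step 1. [4*((-3*x) + 6) = -48] 4 out front; divide by 4, so div: (-3*x) + 6 = -12.
Step 2. [(-3*x) + 6 = -12] common factor -3 (LHS and -12) — divide through, so factor: x - 2 = 4.
Step 3. [x - 2 = 4] -2 is outermost — add 2 both sides. So sub: x = 6.

Answer: x ∈ {6}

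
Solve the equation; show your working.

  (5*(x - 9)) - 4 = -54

Step 1. [(5*(x - 9)) - 4 = -54] add 4: x sits inside (… - 4), so sub: 5*(x - 9) = -50.
Step 2. [5*(x - 9) = -50] leading coefficient 5: divide by 5, so div: x - 9 = -10.
Step 3. [x - 9 = -10] peel the -9: add 9 from each side, so sub: x = -1.

Answer: x ∈ {-1}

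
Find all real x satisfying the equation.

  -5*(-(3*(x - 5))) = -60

Step 1. [-5*(-(3*(x - 5))) = -60] -5 out front; divide by -5, so div: -(3*(x - 5)) = 12.
Step 2. [-(3*(x - 5)) = 12] flip signs both sides, so neg: 3*(x - 5) = -12.
Step 3. [3*(x - 5) = -12] 3 out front; divide by 3. So div: x - 5 = -4.
Step 4. [x - 5 = -4] peel the -5: add 5 from each side, so sub: x = 1.

Answer: x ∈ {1}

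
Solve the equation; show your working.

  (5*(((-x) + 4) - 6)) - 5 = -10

Step 1. [(5*(((-x) + 4) - 6)) - 5 = -10] 5 | LHS and 5 | -10: pull 5 out. So factor: (((-x) + 4) - 6) - 1 = -2.
Step 2. [(((-x) + 4) - 6) - 1 = -2] peel the -1: add 1 from each side, so sub: ((-x) + 4) - 6 = -1.
Step 3. [((-x) + 4) - 6 = -1] the outer -6 inverts by adding 6 ⇒ sub: (-x) + 4 = 5.
Step 4. [(-x) + 4 = 5] subtract 4: x sits inside (… + 4) ⇒ sub: -x = 1.
Step 5. [-x = 1] flip signs both sides ⇒ neg: x = -1.

Answer: x ∈ {-1}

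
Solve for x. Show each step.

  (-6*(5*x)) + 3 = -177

Step 1. [(-6*(5*x)) + 3 = -177] +3 is outermost — subtract 3 both sides, so sub: -6*(5*x) = -180.
Step 2. [-6*(5*x) = -180] divide by the outer -6, so div: 5*x = 30.
Step 3. [5*x = 30] 5 out front; divide by 5. So div: x = 6.

Answer: x ∈ {6}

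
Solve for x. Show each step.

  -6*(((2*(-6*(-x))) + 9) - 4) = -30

Step 1. [-6*(((2*(-6*(-x))) + 9) - 4) = -30] -6 out front; divide by -6 ⇒ div: ((2*(-6*(-x))) + 9) - 4 = 5.
Step 2. [((2*(-6*(-x))) + 9) - 4 = 5] peel the -4: add 4 from each side, so sub: (2*(-6*(-x))) + 9 = 9.
Step 3. [(2*(-6*(-x))) + 9 = 9] 9 comes off first (subtract 9) ⇒ sub: 2*(-6*(-x)) = 0.
Step 4. [2*(-6*(-x)) = 0] 2·(inner) — divide through by 2 ⇒ div: -6*(-x) = 0.
Step 5. [-6*(-x) = 0] LHS = -6·(…); ÷-6 both sides ⇒ div: -x = 0.
Step 6. [-x = 0] leading − — multiply by −1, so neg: x = 0.

Answer: x ∈ {0}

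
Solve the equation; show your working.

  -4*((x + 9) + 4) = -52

Step 1. [-4*((x + 9) + 4) = -52] LHS = -4·(…); ÷-4 both sides. So div: (x + 9) + 4 = 13.
Step 2. [(x + 9) + 4 = 13] the outer +4 inverts by subtracting 4. So sub: x + 9 = 9.
Step 3. [x + 9 = 9] 9 comes off first (subtract 9). So sub: x = 0.

Answer: x ∈ {0}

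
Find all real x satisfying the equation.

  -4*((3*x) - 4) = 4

Step 1. [-4*((3*x) - 4) = 4] LHS = -4·(…); ÷-4 both sides, so div: (3*x) - 4 = -1.
Step 2. [(3*x) - 4 = -1] 4 comes off first (add 4), so sub: 3*x = 3.
Step 3. [3*x = 3] leading coefficient 3: divide by 3. So div: x = 1.

Answer: x ∈ {1}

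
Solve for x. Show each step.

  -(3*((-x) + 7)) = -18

Step 1. [-(3*((-x) + 7)) = -18] flip signs both sides, so neg: 3*((-x) + 7) = 18.
Step 2. [3*((-x) + 7) = 18] LHS = 3·(…); ÷3 both sides ⇒ div: (-x) + 7 = 6.
Step 3. [(-x) + 7 = 6] the outer +7 inverts by subtracting 7 ⇒ sub: -x = -1.
Step 4. [-x = -1] flip signs both sides, so neg: x = 1.

Answer: x ∈ {1}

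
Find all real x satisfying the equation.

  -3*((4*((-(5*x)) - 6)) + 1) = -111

Step 1. [-3*((4*((-(5*x)) - 6)) + 1) = -111] leading coefficient -3: divide by -3, so div: (4*((-(5*x)) - 6)) + 1 = 37.
Step 2. [(4*((-(5*x)) - 6)) + 1 = 37] +1 is outermost — subtract 1 both sides. So sub: 4*((-(5*x)) - 6) = 36.
Step 3. [4*((-(5*x)) - 6) = 36] 4·(inner) — divide through by 4, so div: (-(5*x)) - 6 = 9.
Step 4. [(-(5*x)) - 6 = 9] 6 comes off first (add 6), so sub: -(5*x) = 15.
Step 5. [-(5*x) = 15] leading − — multiply by −1 ⇒ neg: 5*x = -15.
Step 6. [5*x = -15] 5·(inner) — divide through by 5, so div: x = -3.

Answer: x ∈ {-3}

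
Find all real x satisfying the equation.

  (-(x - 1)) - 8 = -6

Step 1. [(-(x - 1)) - 8 = -6] add 8: x sits inside (… - 8) ⇒ sub: -(x - 1) = 2.
Step 2. [-(x - 1) = 2] leading − — multiply by −1. So neg: x - 1 = -2.
Step 3. [x - 1 = -2] peel the -1: add 1 from each side ⇒ sub: x = -1.

Answer: x ∈ {-1}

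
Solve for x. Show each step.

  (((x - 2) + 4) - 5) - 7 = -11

Step 1. [(((x - 2) + 4) - 5) - 7 = -11] the outer -7 inverts by adding 7. So sub: ((x - 2) + 4) - 5 = -4.
Step 2. [((x - 2) + 4) - 5 = -4] 5 comes off first (add 5). So sub: (x - 2) + 4 = 1.
Step 3. [(x - 2) + 4 = 1] peel the +4: subtract 4 from each side, so sub: x - 2 = -3.
Step 4. [x - 2 = -3] the outer -2 inverts by adding 2 ⇒ sub: x = -1.

Answer: x ∈ {-1}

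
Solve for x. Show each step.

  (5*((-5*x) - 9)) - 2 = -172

Step 1. [(5*((-5*x) - 9)) - 2 = -172] peel the -2: add 2 from each side ⇒ sub: 5*((-5*x) - 9) = -170.
Step 2. [5*((-5*x) - 9) = -170] divide by the outer 5. So div: (-5*x) - 9 = -34.
Step 3. [(-5*x) - 9 = -34] 9 comes off first (add 9). So sub: -5*x = -25.
Step 4. [-5*x = -25] LHS = -5·(…); ÷-5 both sides. So div: x = 5.

Answer: x ∈ {5}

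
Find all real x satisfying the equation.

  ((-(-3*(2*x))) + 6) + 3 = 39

Step 1. [((-(-3*(2*x))) + 6) + 3 = 39] +3 is outermost — subtract 3 both sides ⇒ sub: (-(-3*(2*x))) + 6 = 36.
Step 2. [(-(-3*(2*x))) + 6 = 36] peel the +6: subtract 6 from each side. So sub: -(-3*(2*x)) = 30.
Step 3. [-(-3*(2*x)) = 30] flip signs both sides, so neg: -3*(2*x) = -30.
Step 4. [-3*(2*x) = -30] leading coefficient -3: divide by -3, so div: 2*x = 10.
Step 5. [2*x = 10] LHS = 2·(…); ÷2 both sides ⇒ div: x = 5.

Answer: x ∈ {5}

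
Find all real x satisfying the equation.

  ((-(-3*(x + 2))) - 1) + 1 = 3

Step 1. [((-(-3*(x + 2))) - 1) + 1 = 3] 1 comes off first (subtract 1), so sub: (-(-3*(x + 2))) - 1 = 2.
Step 2. [(-(-3*(x + 2))) - 1 = 2] the outer -1 inverts by adding 1, so sub: -(-3*(x + 2)) = 3.
Step 3. [-(-3*(x + 2)) = 3] LHS negated; negate both sides. So neg: -3*(x + 2) = -3.
Step 4. [-3*(x + 2) = -3] -3·(inner) — divide through by -3. So div: x + 2 = 1.
Step 5. [x + 2 = 1] +2 is outermost — subtract 2 both sides ⇒ sub: x = -1.

Answer: x ∈ {-1}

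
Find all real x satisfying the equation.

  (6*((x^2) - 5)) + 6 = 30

Step 1. [(6*((x^2) - 5)) + 6 = 30] the outer +6 inverts by subtracting 6 ⇒ sub: 6*((x^2) - 5) = 24.
Step 2. [6*((x^2) - 5) = 24] divide by the outer 6, so div: (x^2) - 5 = 4.
Step 3. [(x^2) - 5 = 4] 5 comes off first (add 5) ⇒ sub: x^2 = 9.
Step 4. [x^2 = 9] LHS squared, RHS 9 ≥ 0: apply √ (±), so sqrt: x = 3 or -3.

Answer: x ∈ {-3, 3}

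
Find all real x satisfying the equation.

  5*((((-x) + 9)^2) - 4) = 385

Step 1. [5*((((-x) + 9)^2) - 4) = 385] LHS = 5·(…); ÷5 both sides, so div: (((-x) + 9)^2) - 4 = 77.
Step 2. [(((-x) + 9)^2) - 4 = 77] -4 is outermost — add 4 both sides, so sub: ((-x) + 9)^2 = 81.
Step 3. [((-x) + 9)^2 = 81] LHS squared, RHS 81 ≥ 0: apply √ (±) ⇒ sqrt: (-x) + 9 = 9 or -9.
Step 4. [(-x) + 9 = 9 or -9] subtract 9: x sits inside (… + 9). So sub: -x = 0 or -18.
Step 5. [-x = 0 or -18] LHS negated; negate both sides, so neg: x = 0 or 18.

Answer: x ∈ {0, 18}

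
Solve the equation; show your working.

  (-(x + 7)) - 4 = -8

Step 1. [(-(x + 7)) - 4 = -8] peel the -4: add 4 from each side ⇒ sub: -(x + 7) = -4.
Step 2. [-(x + 7) = -4] LHS negated; negate both sides. So neg: x + 7 = 4.
Step 3. [x + 7 = 4] peel the +7: subtract 7 from each side. So sub: x = -3.

Answer: x ∈ {-3}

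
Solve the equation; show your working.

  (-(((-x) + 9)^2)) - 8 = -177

Step 1. [(-(((-x) + 9)^2)) - 8 = -177] peel the -8: add 8 from each side. So sub: -(((-x) + 9)^2) = -169.
Step 2. [-(((-x) + 9)^2) = -169] flip signs both sides. So neg: ((-x) + 9)^2 = 169.
Step 3. [((-x) + 9)^2 = 169] √ both sides: 169 ≥ 0 gives two branches. So sqrt: (-x) + 9 = 13 or -13.
Step 4. [(-x) + 9 = 13 or -13] subtract 9: x sits inside (… + 9) ⇒ sub: -x = 4 or -22.
Step 5. [-x = 4 or -22] LHS negated; negate both sides, so neg: x = -4 or 22.

Answer: x ∈ {-4, 22}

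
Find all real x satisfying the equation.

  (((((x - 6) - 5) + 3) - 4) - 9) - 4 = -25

Step 1. [(((((x - 6) - 5) + 3) - 4) - 9) - 4 = -25] the outer -4 inverts by adding 4. So sub: ((((x - 6) - 5) + 3) - 4) - 9 = -21.
Step 2. [((((x - 6) - 5) + 3) - 4) - 9 = -21] peel the -9: add 9 from each side ⇒ sub: (((x - 6) - 5) + 3) - 4 = -12.
Step 3. [(((x - 6) - 5) + 3) - 4 = -12] peel the -4: add 4 from each side, so sub: ((x - 6) - 5) + 3 = -8.
Step 4. [((x - 6) - 5) + 3 = -8] 3 comes off first (subtract 3) ⇒ sub: (x - 6) - 5 = -11.
Step 5. [(x - 6) - 5 = -11] add 5: x sits inside (… - 5) ⇒ sub: x - 6 = -6.
Step 6. [x - 6 = -6] peel the -6: add 6 from each side. So sub: x = 0.

Answer: x ∈ {0}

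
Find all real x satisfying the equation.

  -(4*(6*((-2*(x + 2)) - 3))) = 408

Step 1. [-(4*(6*((-2*(x + 2)) - 3))) = 408] LHS negated; negate both sides ⇒ neg: 4*(6*((-2*(x + 2)) - 3)) = -408.
Step 2. [4*(6*((-2*(x + 2)) - 3)) = -408] 4·(inner) — divide through by 4, so div: 6*((-2*(x + 2)) - 3) = -102.
Step 3. [6*((-2*(x + 2)) - 3) = -102] leading coefficient 6: divide by 6. So div: (-2*(x + 2)) - 3 = -17.
Step 4. [(-2*(x + 2)) - 3 = -17] -3 is outermost — add 3 both sides, so sub: -2*(x + 2) = -14.
Step 5. [-2*(x + 2) = -14] leading coefficient -2: divide by -2. So div: x + 2 = 7.
Step 6. [x + 2 = 7] the outer +2 inverts by subtracting 2 ⇒ sub: x = 5.

Answer: x ∈ {5}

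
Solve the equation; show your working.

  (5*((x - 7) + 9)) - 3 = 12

Step 1. [(5*((x - 7) + 9)) - 3 = 12] peel the -3: add 3 from each side ⇒ sub: 5*((x - 7) + 9) = 15.
Step 2. [5*((x - 7) + 9) = 15] LHS = 5·(…); ÷5 both sides. So div: (x - 7) + 9 = 3.
Step 3. [(x - 7) + 9 = 3] the outer +9 inverts by subtracting 9, so sub: x - 7 = -6.
Step 4. [x - 7 = -6] add 7: x sits inside (… - 7) ⇒ sub: x = 1.

Answer: x ∈ {1}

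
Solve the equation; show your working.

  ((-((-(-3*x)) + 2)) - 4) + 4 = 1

Step 1. [((-((-(-3*x)) + 2)) - 4) + 4 = 1] the outer +4 inverts by subtracting 4. So sub: (-((-(-3*x)) + 2)) - 4 = -3.
Step 2. [(-((-(-3*x)) + 2)) - 4 = -3] 4 comes off first (add 4). So sub: -((-(-3*x)) + 2) = 1.
Step 3. [-((-(-3*x)) + 2) = 1] flip signs both sides. So neg: (-(-3*x)) + 2 = -1.
Step 4. [(-(-3*x)) + 2 = -1] 2 comes off first (subtract 2) ⇒ sub: -(-3*x) = -3.
Step 5. [-(-3*x) = -3] flip signs both sides, so neg: -3*x = 3.
Step 6. [-3*x = 3] -3 out front; divide by -3. So div: x = -1.

Answer: x ∈ {-1}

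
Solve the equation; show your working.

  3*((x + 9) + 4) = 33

Step 1. [3*((x + 9) + 4) = 33] 3·(inner) — divide through by 3, so div: (x + 9) + 4 = 11.
Step 2. [(x + 9) + 4 = 11] subtract 4: x sits inside (… + 4). So sub: x + 9 = 7.
Step 3. [x + 9 = 7] +9 is outermost — subtract 9 both sides. So sub: x = -2.

Answer: x ∈ {-2}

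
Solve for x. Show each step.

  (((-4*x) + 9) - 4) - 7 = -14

Step 1. [(((-4*x) + 9) - 4) - 7 = -14] 7 comes off first (add 7). So sub: ((-4*x) + 9) - 4 = -7.
Step 2. [((-4*x) + 9) - 4 = -7] peel the -4: add 4 from each side. So sub: (-4*x) + 9 = -3.
Step 3. [(-4*x) + 9 = -3] +9 is outermost — subtract 9 both sides. So sub: -4*x = -12.
Step 4. [-4*x = -12] leading coefficient -4: divide by -4 ⇒ div: x = 3.

Answer: x ∈ {3}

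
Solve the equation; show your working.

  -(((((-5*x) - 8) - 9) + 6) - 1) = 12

Step 1. [-(((((-5*x) - 8) - 9) + 6) - 1) = 12] LHS negated; negate both sides. So neg: ((((-5*x) - 8) - 9) + 6) - 1 = -12.
Step 2. [((((-5*x) - 8) - 9) + 6) - 1 = -12] the outer -1 inverts by adding 1 ⇒ sub: (((-5*x) - 8) - 9) + 6 = -11.
Step 3. [(((-5*x) - 8) - 9) + 6 = -11] subtract 6: x sits inside (… + 6). So sub: ((-5*x) - 8) - 9 = -17.
Step 4. [((-5*x) - 8) - 9 = -17] the outer -9 inverts by adding 9 ⇒ sub: (-5*x) - 8 = -8.
Step 5. [(-5*x) - 8 = -8] peel the -8: add 8 from each side. So sub: -5*x = 0.
Step 6. [-5*x = 0] leading coefficient -5: divide by -5, so div: x = 0.

Answer: x ∈ {0}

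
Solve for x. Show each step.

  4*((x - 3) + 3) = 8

Step 1. [4*((x - 3) + 3) = 8] divide by the outer 4, so div: (x - 3) + 3 = 2.
Step 2. [(x - 3) + 3 = 2] +3 is outermost — subtract 3 both sides ⇒ sub: x - 3 = -1.
Step 3. [x - 3 = -1] -3 is outermost — add 3 both sides ⇒ sub: x = 2.

Answer: x ∈ {2}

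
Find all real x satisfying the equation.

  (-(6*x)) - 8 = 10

Step 1. [(-(6*x)) - 8 = 10] add 8: x sits inside (… - 8), so sub: -(6*x) = 18.
Step 2. [-(6*x) = 18] leading − — multiply by −1, so neg: 6*x = -18.
Step 3. [6*x = -18] LHS = 6·(…); ÷6 both sides. So div: x = -3.

Answer: x ∈ {-3}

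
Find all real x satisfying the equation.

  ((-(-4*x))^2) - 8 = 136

Step 1. [((-(-4*x))^2) - 8 = 136] -8 is outermost — add 8 both sides ⇒ sub: (-(-4*x))^2 = 144.
Step 2. [(-(-4*x))^2 = 144] LHS squared, RHS 144 ≥ 0: apply √ (±), so sqrt: -(-4*x) = 12 or -12.
Step 3. [-(-4*x) = 12 or -12] leading − — multiply by −1, so neg: -4*x = -12 or 12.
Step 4. [-4*x = -12 or 12] -4·(inner) — divide through by -4, so div: x = 3 or -3.

Answer: x ∈ {-3, 3}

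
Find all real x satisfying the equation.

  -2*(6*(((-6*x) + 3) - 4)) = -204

Step 1. [-2*(6*(((-6*x) + 3) - 4)) = -204] divide by the outer -2. So div: 6*(((-6*x) + 3) - 4) = 102.
Step 2. [6*(((-6*x) + 3) - 4) = 102] divide by the outer 6, so div: ((-6*x) + 3) - 4 = 17.
Step 3. [((-6*x) + 3) - 4 = 17] peel the -4: add 4 from each side, so sub: (-6*x) + 3 = 21.
Step 4. [(-6*x) + 3 = 21] +3 is outermost — subtract 3 both sides. So sub: -6*x = 18.
Step 5. [-6*x = 18] leading coefficient -6: divide by -6. So div: x = -3.

Answer: x ∈ {-3}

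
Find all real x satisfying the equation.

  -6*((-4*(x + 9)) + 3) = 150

Step 1. [-6*((-4*(x + 9)) + 3) = 150] leading coefficient -6: divide by -6, so div: (-4*(x + 9)) + 3 = -25.
Step 2. [(-4*(x + 9)) + 3 = -25] +3 is outermost — subtract 3 both sides ⇒ sub: -4*(x + 9) = -28.
Step 3. [-4*(x + 9) = -28] -4·(inner) — divide through by -4, so div: x + 9 = 7.
Step 4. [x + 9 = 7] +9 is outermost — subtract 9 both sides, so sub: x = -2.

Answer: x ∈ {-2}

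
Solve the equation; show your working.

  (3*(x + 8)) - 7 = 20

Step 1. [(3*(x + 8)) - 7 = 20] the outer -7 inverts by adding 7, so sub: 3*(x + 8) = 27.
Step 2. [3*(x + 8) = 27] leading coefficient 3: divide by 3, so div: x + 8 = 9.
Step 3. [x + 8 = 9] peel the +8: subtract 8 from each side, so sub: x = 1.

Answer: x ∈ {1}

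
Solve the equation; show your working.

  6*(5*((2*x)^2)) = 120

Step 1. [6*(5*((2*x)^2)) = 120] 6·(inner) — divide through by 6, so div: 5*((2*x)^2) = 20.
Step 2. [5*((2*x)^2) = 20] LHS = 5·(…); ÷5 both sides, so div: (2*x)^2 = 4.
Step 3. [(2*x)^2 = 4] 4 ≥ 0, LHS is (·)² — take ±√, so sqrt: 2*x = 2 or -2.
Step 4. [2*x = 2 or -2] 2 out front; divide by 2. So div: x = 1 or -1.

Answer: x ∈ {-1, 1}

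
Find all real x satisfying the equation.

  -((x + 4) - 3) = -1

Step 1. [-((x + 4) - 3) = -1] leading − — multiply by −1 ⇒ neg: (x + 4) - 3 = 1.
Step 2. [(x + 4) - 3 = 1] the outer -3 inverts by adding 3, so sub: x + 4 = 4.
Step 3. [x + 4 = 4] 4 comes off first (subtract 4). So sub: x = 0.

Answer: x ∈ {0}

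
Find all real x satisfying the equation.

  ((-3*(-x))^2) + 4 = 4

Step 1. [((-3*(-x))^2) + 4 = 4] peel the +4: subtract 4 from each side ⇒ sub: (-3*(-x))^2 = 0.
Step 2. [(-3*(-x))^2 = 0] 0 ≥ 0, LHS is (·)² — take ±√, so sqrt: -3*(-x) = 0.
Step 3. [-3*(-x) = 0] -3·(inner) — divide through by -3 ⇒ div: -x = 0.
Step 4. [-x = 0] leading − — multiply by −1, so neg: x = 0.

Answer: x ∈ {0}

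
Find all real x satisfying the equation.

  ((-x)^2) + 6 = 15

Step 1. [((-x)^2) + 6 = 15] subtract 6: x sits inside (… + 6) ⇒ sub: (-x)^2 = 9.
Step 2. [(-x)^2 = 9] LHS squared, RHS 9 ≥ 0: apply √ (±), so sqrt: -x = 3 or -3.
Step 3. [-x = 3 or -3] flip signs both sides, so neg: x = -3 or 3.

Answer: x ∈ {-3, 3}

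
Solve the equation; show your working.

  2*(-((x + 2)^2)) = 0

Step 1. [2*(-((x + 2)^2)) = 0] divide by the outer 2, so div: -((x + 2)^2) = 0.
Step 2. [-((x + 2)^2) = 0] leading − — multiply by −1, so neg: (x + 2)^2 = 0.
Step 3. [(x + 2)^2 = 0] √ both sides: 0 ≥ 0 gives two branches, so sqrt: x + 2 = 0.
Step 4. [x + 2 = 0] 2 comes off first (subtract 2), so sub: x = -2.

Answer: x ∈ {-2}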